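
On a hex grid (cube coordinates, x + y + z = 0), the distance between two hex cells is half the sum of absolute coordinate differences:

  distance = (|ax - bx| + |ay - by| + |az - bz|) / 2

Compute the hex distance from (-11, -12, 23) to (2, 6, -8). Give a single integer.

|ax - bx| = |-11 - 2| = 13
|ay - by| = |-12 - 6| = 18
|az - bz| = |23 - (-8)| = 31
distance = (13 + 18 + 31) / 2 = 62 / 2 = 31

Answer: 31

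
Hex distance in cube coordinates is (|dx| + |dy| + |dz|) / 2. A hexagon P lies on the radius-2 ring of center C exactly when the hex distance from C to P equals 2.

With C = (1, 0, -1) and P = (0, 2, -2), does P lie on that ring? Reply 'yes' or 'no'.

Answer: yes

Derivation:
|px - cx| = |0 - 1| = 1
|py - cy| = |2 - 0| = 2
|pz - cz| = |-2 - (-1)| = 1
distance = (1+2+1)/2 = 4/2 = 2
radius = 2; distance == radius -> yes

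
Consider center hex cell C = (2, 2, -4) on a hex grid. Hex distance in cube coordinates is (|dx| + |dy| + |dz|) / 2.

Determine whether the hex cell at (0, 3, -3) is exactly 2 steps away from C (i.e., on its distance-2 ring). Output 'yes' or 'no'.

|px - cx| = |0 - 2| = 2
|py - cy| = |3 - 2| = 1
|pz - cz| = |-3 - (-4)| = 1
distance = (2+1+1)/2 = 4/2 = 2
radius = 2; distance == radius -> yes

Answer: yes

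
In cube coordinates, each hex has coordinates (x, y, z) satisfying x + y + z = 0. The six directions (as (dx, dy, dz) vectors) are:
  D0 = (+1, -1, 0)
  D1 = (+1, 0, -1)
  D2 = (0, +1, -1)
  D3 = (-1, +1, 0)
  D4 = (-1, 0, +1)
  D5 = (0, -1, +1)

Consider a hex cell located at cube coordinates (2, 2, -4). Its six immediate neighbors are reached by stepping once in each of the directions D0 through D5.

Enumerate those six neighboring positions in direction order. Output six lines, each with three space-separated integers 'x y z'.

Center: (2, 2, -4). Add each direction:
  D0: (2, 2, -4) + (1, -1, 0) = (3, 1, -4)
  D1: (2, 2, -4) + (1, 0, -1) = (3, 2, -5)
  D2: (2, 2, -4) + (0, 1, -1) = (2, 3, -5)
  D3: (2, 2, -4) + (-1, 1, 0) = (1, 3, -4)
  D4: (2, 2, -4) + (-1, 0, 1) = (1, 2, -3)
  D5: (2, 2, -4) + (0, -1, 1) = (2, 1, -3)

Answer: 3 1 -4
3 2 -5
2 3 -5
1 3 -4
1 2 -3
2 1 -3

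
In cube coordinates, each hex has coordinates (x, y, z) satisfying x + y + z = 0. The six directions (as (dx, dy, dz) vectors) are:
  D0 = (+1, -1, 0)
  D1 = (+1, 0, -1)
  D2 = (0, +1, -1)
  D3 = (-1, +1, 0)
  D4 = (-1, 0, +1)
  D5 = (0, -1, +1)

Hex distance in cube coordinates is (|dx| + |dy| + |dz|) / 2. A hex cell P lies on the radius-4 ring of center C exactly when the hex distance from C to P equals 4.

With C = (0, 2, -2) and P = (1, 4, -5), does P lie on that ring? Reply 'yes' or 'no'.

Answer: no

Derivation:
|px - cx| = |1 - 0| = 1
|py - cy| = |4 - 2| = 2
|pz - cz| = |-5 - (-2)| = 3
distance = (1+2+3)/2 = 6/2 = 3
radius = 4; distance != radius -> no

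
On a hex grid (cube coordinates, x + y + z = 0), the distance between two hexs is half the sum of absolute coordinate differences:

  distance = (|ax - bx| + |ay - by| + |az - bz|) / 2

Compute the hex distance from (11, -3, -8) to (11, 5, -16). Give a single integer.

Answer: 8

Derivation:
|ax - bx| = |11 - 11| = 0
|ay - by| = |-3 - 5| = 8
|az - bz| = |-8 - (-16)| = 8
distance = (0 + 8 + 8) / 2 = 16 / 2 = 8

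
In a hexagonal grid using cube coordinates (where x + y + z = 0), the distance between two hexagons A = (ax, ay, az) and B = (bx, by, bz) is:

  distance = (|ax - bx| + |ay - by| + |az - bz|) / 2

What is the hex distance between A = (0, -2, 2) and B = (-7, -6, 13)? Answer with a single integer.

Answer: 11

Derivation:
|ax - bx| = |0 - (-7)| = 7
|ay - by| = |-2 - (-6)| = 4
|az - bz| = |2 - 13| = 11
distance = (7 + 4 + 11) / 2 = 22 / 2 = 11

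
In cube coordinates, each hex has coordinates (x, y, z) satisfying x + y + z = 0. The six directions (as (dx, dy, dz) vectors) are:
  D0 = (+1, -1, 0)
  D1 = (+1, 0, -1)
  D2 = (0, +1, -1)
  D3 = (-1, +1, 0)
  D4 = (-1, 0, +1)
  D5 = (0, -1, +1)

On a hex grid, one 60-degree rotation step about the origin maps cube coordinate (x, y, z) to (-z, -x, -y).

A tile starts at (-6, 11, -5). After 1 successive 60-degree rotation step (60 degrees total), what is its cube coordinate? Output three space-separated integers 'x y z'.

Start: (-6, 11, -5)
Step 1: (-6, 11, -5) -> (-(-5), -(-6), -(11)) = (5, 6, -11)

Answer: 5 6 -11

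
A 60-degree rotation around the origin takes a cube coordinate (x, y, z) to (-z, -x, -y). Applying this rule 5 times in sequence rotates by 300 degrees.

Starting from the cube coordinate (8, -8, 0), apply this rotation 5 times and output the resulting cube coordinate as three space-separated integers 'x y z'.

Answer: 8 0 -8

Derivation:
Start: (8, -8, 0)
Step 1: (8, -8, 0) -> (-(0), -(8), -(-8)) = (0, -8, 8)
Step 2: (0, -8, 8) -> (-(8), -(0), -(-8)) = (-8, 0, 8)
Step 3: (-8, 0, 8) -> (-(8), -(-8), -(0)) = (-8, 8, 0)
Step 4: (-8, 8, 0) -> (-(0), -(-8), -(8)) = (0, 8, -8)
Step 5: (0, 8, -8) -> (-(-8), -(0), -(8)) = (8, 0, -8)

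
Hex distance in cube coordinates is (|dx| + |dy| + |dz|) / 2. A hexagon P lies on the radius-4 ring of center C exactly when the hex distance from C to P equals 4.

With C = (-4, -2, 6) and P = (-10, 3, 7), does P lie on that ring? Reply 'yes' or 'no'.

|px - cx| = |-10 - (-4)| = 6
|py - cy| = |3 - (-2)| = 5
|pz - cz| = |7 - 6| = 1
distance = (6+5+1)/2 = 12/2 = 6
radius = 4; distance != radius -> no

Answer: no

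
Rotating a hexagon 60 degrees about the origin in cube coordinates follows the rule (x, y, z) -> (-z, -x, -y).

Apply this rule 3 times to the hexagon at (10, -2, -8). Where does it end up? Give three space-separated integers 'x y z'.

Answer: -10 2 8

Derivation:
Start: (10, -2, -8)
Step 1: (10, -2, -8) -> (-(-8), -(10), -(-2)) = (8, -10, 2)
Step 2: (8, -10, 2) -> (-(2), -(8), -(-10)) = (-2, -8, 10)
Step 3: (-2, -8, 10) -> (-(10), -(-2), -(-8)) = (-10, 2, 8)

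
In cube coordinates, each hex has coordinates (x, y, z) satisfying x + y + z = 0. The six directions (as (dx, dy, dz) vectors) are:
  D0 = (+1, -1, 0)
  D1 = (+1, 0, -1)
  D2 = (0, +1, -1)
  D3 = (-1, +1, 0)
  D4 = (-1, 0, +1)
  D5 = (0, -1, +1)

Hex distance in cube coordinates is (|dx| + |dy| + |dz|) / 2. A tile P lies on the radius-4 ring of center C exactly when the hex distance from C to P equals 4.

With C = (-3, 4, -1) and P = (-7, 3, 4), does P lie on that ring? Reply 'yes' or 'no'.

|px - cx| = |-7 - (-3)| = 4
|py - cy| = |3 - 4| = 1
|pz - cz| = |4 - (-1)| = 5
distance = (4+1+5)/2 = 10/2 = 5
radius = 4; distance != radius -> no

Answer: no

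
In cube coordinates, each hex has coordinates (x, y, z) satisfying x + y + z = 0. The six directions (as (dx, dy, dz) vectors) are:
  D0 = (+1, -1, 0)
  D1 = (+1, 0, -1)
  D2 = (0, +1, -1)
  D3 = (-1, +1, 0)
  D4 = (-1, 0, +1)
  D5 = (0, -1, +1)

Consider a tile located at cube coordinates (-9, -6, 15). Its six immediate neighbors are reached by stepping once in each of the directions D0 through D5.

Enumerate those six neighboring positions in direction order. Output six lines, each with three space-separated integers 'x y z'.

Answer: -8 -7 15
-8 -6 14
-9 -5 14
-10 -5 15
-10 -6 16
-9 -7 16

Derivation:
Center: (-9, -6, 15). Add each direction:
  D0: (-9, -6, 15) + (1, -1, 0) = (-8, -7, 15)
  D1: (-9, -6, 15) + (1, 0, -1) = (-8, -6, 14)
  D2: (-9, -6, 15) + (0, 1, -1) = (-9, -5, 14)
  D3: (-9, -6, 15) + (-1, 1, 0) = (-10, -5, 15)
  D4: (-9, -6, 15) + (-1, 0, 1) = (-10, -6, 16)
  D5: (-9, -6, 15) + (0, -1, 1) = (-9, -7, 16)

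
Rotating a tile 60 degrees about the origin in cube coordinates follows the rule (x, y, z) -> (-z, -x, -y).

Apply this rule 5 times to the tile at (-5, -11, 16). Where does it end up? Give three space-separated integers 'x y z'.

Answer: 11 -16 5

Derivation:
Start: (-5, -11, 16)
Step 1: (-5, -11, 16) -> (-(16), -(-5), -(-11)) = (-16, 5, 11)
Step 2: (-16, 5, 11) -> (-(11), -(-16), -(5)) = (-11, 16, -5)
Step 3: (-11, 16, -5) -> (-(-5), -(-11), -(16)) = (5, 11, -16)
Step 4: (5, 11, -16) -> (-(-16), -(5), -(11)) = (16, -5, -11)
Step 5: (16, -5, -11) -> (-(-11), -(16), -(-5)) = (11, -16, 5)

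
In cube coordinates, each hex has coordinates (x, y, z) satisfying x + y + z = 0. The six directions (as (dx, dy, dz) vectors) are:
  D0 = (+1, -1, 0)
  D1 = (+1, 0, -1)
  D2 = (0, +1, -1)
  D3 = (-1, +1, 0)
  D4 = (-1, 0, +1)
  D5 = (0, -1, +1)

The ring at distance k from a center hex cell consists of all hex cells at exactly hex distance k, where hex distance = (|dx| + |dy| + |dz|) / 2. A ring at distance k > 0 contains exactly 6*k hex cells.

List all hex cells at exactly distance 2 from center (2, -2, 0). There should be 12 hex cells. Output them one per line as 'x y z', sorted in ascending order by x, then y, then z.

Answer: 0 -2 2
0 -1 1
0 0 0
1 -3 2
1 0 -1
2 -4 2
2 0 -2
3 -4 1
3 -1 -2
4 -4 0
4 -3 -1
4 -2 -2

Derivation:
Walk ring at distance 2 from (2, -2, 0):
Start at center + D4*2 = (0, -2, 2)
  hex 0: (0, -2, 2)
  hex 1: (1, -3, 2)
  hex 2: (2, -4, 2)
  hex 3: (3, -4, 1)
  hex 4: (4, -4, 0)
  hex 5: (4, -3, -1)
  hex 6: (4, -2, -2)
  hex 7: (3, -1, -2)
  hex 8: (2, 0, -2)
  hex 9: (1, 0, -1)
  hex 10: (0, 0, 0)
  hex 11: (0, -1, 1)
Sorted: 12 hexes.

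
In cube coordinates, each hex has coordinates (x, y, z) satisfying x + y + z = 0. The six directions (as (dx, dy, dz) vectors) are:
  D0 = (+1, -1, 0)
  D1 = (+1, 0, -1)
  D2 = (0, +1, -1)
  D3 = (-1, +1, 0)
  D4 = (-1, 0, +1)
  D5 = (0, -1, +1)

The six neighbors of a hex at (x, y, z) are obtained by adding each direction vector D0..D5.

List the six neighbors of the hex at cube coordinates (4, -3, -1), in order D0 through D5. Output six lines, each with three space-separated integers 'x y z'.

Answer: 5 -4 -1
5 -3 -2
4 -2 -2
3 -2 -1
3 -3 0
4 -4 0

Derivation:
Center: (4, -3, -1). Add each direction:
  D0: (4, -3, -1) + (1, -1, 0) = (5, -4, -1)
  D1: (4, -3, -1) + (1, 0, -1) = (5, -3, -2)
  D2: (4, -3, -1) + (0, 1, -1) = (4, -2, -2)
  D3: (4, -3, -1) + (-1, 1, 0) = (3, -2, -1)
  D4: (4, -3, -1) + (-1, 0, 1) = (3, -3, 0)
  D5: (4, -3, -1) + (0, -1, 1) = (4, -4, 0)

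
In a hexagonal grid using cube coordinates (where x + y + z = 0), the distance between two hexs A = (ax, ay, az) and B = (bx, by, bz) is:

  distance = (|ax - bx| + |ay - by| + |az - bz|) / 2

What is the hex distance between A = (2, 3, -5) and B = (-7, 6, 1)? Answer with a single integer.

|ax - bx| = |2 - (-7)| = 9
|ay - by| = |3 - 6| = 3
|az - bz| = |-5 - 1| = 6
distance = (9 + 3 + 6) / 2 = 18 / 2 = 9

Answer: 9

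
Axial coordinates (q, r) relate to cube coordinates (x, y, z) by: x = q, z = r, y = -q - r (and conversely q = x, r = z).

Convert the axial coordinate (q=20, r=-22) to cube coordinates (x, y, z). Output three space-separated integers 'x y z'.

Answer: 20 2 -22

Derivation:
x = q = 20
z = r = -22
y = -x - z = -(20) - (-22) = 2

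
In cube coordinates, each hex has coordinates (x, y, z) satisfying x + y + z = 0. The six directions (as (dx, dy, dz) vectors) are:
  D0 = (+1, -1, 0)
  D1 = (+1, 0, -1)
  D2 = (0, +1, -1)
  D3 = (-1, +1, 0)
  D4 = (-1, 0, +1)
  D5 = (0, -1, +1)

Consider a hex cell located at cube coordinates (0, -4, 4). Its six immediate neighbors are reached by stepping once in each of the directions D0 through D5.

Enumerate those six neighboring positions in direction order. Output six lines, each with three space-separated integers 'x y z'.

Center: (0, -4, 4). Add each direction:
  D0: (0, -4, 4) + (1, -1, 0) = (1, -5, 4)
  D1: (0, -4, 4) + (1, 0, -1) = (1, -4, 3)
  D2: (0, -4, 4) + (0, 1, -1) = (0, -3, 3)
  D3: (0, -4, 4) + (-1, 1, 0) = (-1, -3, 4)
  D4: (0, -4, 4) + (-1, 0, 1) = (-1, -4, 5)
  D5: (0, -4, 4) + (0, -1, 1) = (0, -5, 5)

Answer: 1 -5 4
1 -4 3
0 -3 3
-1 -3 4
-1 -4 5
0 -5 5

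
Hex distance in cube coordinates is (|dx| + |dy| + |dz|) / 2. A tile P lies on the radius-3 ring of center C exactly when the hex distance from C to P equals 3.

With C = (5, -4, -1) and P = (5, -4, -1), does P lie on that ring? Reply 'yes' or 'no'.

|px - cx| = |5 - 5| = 0
|py - cy| = |-4 - (-4)| = 0
|pz - cz| = |-1 - (-1)| = 0
distance = (0+0+0)/2 = 0/2 = 0
radius = 3; distance != radius -> no

Answer: no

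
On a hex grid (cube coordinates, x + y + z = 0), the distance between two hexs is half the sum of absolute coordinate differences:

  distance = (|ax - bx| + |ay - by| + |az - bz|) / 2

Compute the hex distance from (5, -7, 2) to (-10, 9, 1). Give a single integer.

|ax - bx| = |5 - (-10)| = 15
|ay - by| = |-7 - 9| = 16
|az - bz| = |2 - 1| = 1
distance = (15 + 16 + 1) / 2 = 32 / 2 = 16

Answer: 16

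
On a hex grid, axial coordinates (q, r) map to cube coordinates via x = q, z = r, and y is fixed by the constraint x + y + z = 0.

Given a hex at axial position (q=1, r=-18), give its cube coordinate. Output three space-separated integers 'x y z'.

Answer: 1 17 -18

Derivation:
x = q = 1
z = r = -18
y = -x - z = -(1) - (-18) = 17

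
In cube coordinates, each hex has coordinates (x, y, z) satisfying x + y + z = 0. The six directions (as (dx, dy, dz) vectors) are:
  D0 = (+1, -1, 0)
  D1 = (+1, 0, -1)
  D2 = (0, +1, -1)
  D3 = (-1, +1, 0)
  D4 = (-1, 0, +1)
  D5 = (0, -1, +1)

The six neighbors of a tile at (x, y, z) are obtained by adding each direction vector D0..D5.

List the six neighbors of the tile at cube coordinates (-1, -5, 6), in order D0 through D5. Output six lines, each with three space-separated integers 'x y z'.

Center: (-1, -5, 6). Add each direction:
  D0: (-1, -5, 6) + (1, -1, 0) = (0, -6, 6)
  D1: (-1, -5, 6) + (1, 0, -1) = (0, -5, 5)
  D2: (-1, -5, 6) + (0, 1, -1) = (-1, -4, 5)
  D3: (-1, -5, 6) + (-1, 1, 0) = (-2, -4, 6)
  D4: (-1, -5, 6) + (-1, 0, 1) = (-2, -5, 7)
  D5: (-1, -5, 6) + (0, -1, 1) = (-1, -6, 7)

Answer: 0 -6 6
0 -5 5
-1 -4 5
-2 -4 6
-2 -5 7
-1 -6 7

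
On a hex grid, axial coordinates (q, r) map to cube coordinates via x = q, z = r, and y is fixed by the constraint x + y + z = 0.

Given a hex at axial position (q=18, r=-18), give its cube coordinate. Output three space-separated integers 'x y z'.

x = q = 18
z = r = -18
y = -x - z = -(18) - (-18) = 0

Answer: 18 0 -18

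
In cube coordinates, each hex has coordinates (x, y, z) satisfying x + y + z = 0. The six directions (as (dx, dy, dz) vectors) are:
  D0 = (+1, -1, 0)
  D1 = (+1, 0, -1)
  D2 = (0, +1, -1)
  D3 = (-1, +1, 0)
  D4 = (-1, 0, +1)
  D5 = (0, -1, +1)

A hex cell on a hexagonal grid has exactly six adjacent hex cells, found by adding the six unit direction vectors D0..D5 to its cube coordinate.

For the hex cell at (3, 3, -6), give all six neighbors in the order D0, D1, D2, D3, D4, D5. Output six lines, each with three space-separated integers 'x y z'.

Center: (3, 3, -6). Add each direction:
  D0: (3, 3, -6) + (1, -1, 0) = (4, 2, -6)
  D1: (3, 3, -6) + (1, 0, -1) = (4, 3, -7)
  D2: (3, 3, -6) + (0, 1, -1) = (3, 4, -7)
  D3: (3, 3, -6) + (-1, 1, 0) = (2, 4, -6)
  D4: (3, 3, -6) + (-1, 0, 1) = (2, 3, -5)
  D5: (3, 3, -6) + (0, -1, 1) = (3, 2, -5)

Answer: 4 2 -6
4 3 -7
3 4 -7
2 4 -6
2 3 -5
3 2 -5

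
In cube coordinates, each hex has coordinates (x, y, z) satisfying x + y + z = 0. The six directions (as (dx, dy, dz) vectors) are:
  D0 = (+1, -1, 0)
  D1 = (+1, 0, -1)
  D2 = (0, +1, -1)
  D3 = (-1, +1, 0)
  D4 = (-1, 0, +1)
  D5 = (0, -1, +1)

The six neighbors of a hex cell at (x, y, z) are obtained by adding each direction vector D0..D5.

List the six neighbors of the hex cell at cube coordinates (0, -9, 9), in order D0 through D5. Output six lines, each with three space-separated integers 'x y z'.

Answer: 1 -10 9
1 -9 8
0 -8 8
-1 -8 9
-1 -9 10
0 -10 10

Derivation:
Center: (0, -9, 9). Add each direction:
  D0: (0, -9, 9) + (1, -1, 0) = (1, -10, 9)
  D1: (0, -9, 9) + (1, 0, -1) = (1, -9, 8)
  D2: (0, -9, 9) + (0, 1, -1) = (0, -8, 8)
  D3: (0, -9, 9) + (-1, 1, 0) = (-1, -8, 9)
  D4: (0, -9, 9) + (-1, 0, 1) = (-1, -9, 10)
  D5: (0, -9, 9) + (0, -1, 1) = (0, -10, 10)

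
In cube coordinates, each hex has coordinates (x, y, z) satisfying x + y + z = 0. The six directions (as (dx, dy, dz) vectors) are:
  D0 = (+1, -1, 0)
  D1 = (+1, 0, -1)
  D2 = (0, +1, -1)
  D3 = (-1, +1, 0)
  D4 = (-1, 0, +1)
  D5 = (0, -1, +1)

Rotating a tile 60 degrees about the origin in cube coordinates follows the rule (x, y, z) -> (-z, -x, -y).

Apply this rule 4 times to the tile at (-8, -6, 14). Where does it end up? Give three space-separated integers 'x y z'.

Start: (-8, -6, 14)
Step 1: (-8, -6, 14) -> (-(14), -(-8), -(-6)) = (-14, 8, 6)
Step 2: (-14, 8, 6) -> (-(6), -(-14), -(8)) = (-6, 14, -8)
Step 3: (-6, 14, -8) -> (-(-8), -(-6), -(14)) = (8, 6, -14)
Step 4: (8, 6, -14) -> (-(-14), -(8), -(6)) = (14, -8, -6)

Answer: 14 -8 -6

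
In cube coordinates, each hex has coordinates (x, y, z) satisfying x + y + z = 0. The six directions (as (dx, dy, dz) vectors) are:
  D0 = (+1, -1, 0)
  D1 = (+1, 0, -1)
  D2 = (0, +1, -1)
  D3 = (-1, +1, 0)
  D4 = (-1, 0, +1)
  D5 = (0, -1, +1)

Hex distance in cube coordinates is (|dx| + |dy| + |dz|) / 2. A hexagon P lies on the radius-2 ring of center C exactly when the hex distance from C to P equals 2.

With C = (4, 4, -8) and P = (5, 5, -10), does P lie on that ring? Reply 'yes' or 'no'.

|px - cx| = |5 - 4| = 1
|py - cy| = |5 - 4| = 1
|pz - cz| = |-10 - (-8)| = 2
distance = (1+1+2)/2 = 4/2 = 2
radius = 2; distance == radius -> yes

Answer: yes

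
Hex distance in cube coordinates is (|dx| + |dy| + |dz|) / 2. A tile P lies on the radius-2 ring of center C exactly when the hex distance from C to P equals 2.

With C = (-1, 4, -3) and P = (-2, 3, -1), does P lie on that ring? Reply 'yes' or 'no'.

|px - cx| = |-2 - (-1)| = 1
|py - cy| = |3 - 4| = 1
|pz - cz| = |-1 - (-3)| = 2
distance = (1+1+2)/2 = 4/2 = 2
radius = 2; distance == radius -> yes

Answer: yes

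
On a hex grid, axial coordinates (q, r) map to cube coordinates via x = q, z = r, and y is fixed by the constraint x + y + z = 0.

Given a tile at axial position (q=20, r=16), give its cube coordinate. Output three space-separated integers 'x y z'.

Answer: 20 -36 16

Derivation:
x = q = 20
z = r = 16
y = -x - z = -(20) - (16) = -36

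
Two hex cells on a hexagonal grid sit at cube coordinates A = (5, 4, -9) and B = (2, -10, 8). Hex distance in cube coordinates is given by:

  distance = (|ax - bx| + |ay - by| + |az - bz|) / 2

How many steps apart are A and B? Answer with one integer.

|ax - bx| = |5 - 2| = 3
|ay - by| = |4 - (-10)| = 14
|az - bz| = |-9 - 8| = 17
distance = (3 + 14 + 17) / 2 = 34 / 2 = 17

Answer: 17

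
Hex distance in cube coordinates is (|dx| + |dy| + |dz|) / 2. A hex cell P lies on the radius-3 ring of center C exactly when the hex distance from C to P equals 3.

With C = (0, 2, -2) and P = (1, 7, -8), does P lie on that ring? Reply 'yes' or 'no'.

Answer: no

Derivation:
|px - cx| = |1 - 0| = 1
|py - cy| = |7 - 2| = 5
|pz - cz| = |-8 - (-2)| = 6
distance = (1+5+6)/2 = 12/2 = 6
radius = 3; distance != radius -> no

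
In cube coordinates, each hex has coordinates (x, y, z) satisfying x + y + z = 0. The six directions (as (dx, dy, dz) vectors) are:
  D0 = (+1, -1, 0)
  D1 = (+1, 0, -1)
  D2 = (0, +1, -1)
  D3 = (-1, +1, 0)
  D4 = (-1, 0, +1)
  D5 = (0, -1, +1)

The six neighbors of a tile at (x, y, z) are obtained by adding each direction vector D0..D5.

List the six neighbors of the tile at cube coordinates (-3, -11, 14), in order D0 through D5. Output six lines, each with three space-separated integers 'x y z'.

Center: (-3, -11, 14). Add each direction:
  D0: (-3, -11, 14) + (1, -1, 0) = (-2, -12, 14)
  D1: (-3, -11, 14) + (1, 0, -1) = (-2, -11, 13)
  D2: (-3, -11, 14) + (0, 1, -1) = (-3, -10, 13)
  D3: (-3, -11, 14) + (-1, 1, 0) = (-4, -10, 14)
  D4: (-3, -11, 14) + (-1, 0, 1) = (-4, -11, 15)
  D5: (-3, -11, 14) + (0, -1, 1) = (-3, -12, 15)

Answer: -2 -12 14
-2 -11 13
-3 -10 13
-4 -10 14
-4 -11 15
-3 -12 15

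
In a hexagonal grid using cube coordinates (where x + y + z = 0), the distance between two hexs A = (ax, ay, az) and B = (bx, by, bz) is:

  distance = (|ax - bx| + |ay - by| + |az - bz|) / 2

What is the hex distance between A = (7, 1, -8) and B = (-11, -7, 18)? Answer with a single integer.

Answer: 26

Derivation:
|ax - bx| = |7 - (-11)| = 18
|ay - by| = |1 - (-7)| = 8
|az - bz| = |-8 - 18| = 26
distance = (18 + 8 + 26) / 2 = 52 / 2 = 26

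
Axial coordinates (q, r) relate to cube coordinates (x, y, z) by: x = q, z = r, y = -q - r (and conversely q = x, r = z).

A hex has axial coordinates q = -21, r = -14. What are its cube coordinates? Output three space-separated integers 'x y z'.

x = q = -21
z = r = -14
y = -x - z = -(-21) - (-14) = 35

Answer: -21 35 -14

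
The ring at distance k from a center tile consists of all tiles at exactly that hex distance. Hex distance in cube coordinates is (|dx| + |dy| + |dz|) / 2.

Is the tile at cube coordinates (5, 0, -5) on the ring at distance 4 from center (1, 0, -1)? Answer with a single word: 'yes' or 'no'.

Answer: yes

Derivation:
|px - cx| = |5 - 1| = 4
|py - cy| = |0 - 0| = 0
|pz - cz| = |-5 - (-1)| = 4
distance = (4+0+4)/2 = 8/2 = 4
radius = 4; distance == radius -> yes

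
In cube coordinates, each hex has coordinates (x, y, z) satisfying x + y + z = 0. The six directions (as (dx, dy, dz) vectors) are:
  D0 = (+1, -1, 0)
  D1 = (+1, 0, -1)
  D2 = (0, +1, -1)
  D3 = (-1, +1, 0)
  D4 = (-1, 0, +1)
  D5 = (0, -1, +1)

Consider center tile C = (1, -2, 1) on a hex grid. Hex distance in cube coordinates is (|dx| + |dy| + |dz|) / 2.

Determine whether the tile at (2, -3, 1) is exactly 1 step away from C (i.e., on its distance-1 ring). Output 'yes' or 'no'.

|px - cx| = |2 - 1| = 1
|py - cy| = |-3 - (-2)| = 1
|pz - cz| = |1 - 1| = 0
distance = (1+1+0)/2 = 2/2 = 1
radius = 1; distance == radius -> yes

Answer: yes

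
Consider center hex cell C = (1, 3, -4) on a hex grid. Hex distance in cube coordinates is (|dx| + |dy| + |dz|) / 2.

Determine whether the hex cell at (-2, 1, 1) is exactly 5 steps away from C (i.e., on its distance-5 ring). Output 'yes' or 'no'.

Answer: yes

Derivation:
|px - cx| = |-2 - 1| = 3
|py - cy| = |1 - 3| = 2
|pz - cz| = |1 - (-4)| = 5
distance = (3+2+5)/2 = 10/2 = 5
radius = 5; distance == radius -> yes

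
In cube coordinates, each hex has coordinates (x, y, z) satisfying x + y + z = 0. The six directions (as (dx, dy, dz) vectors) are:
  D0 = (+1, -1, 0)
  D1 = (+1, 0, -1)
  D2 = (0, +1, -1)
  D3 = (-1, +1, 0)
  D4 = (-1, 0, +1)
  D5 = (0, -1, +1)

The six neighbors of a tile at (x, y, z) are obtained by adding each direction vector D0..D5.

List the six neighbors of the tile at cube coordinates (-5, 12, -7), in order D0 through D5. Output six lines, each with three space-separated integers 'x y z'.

Answer: -4 11 -7
-4 12 -8
-5 13 -8
-6 13 -7
-6 12 -6
-5 11 -6

Derivation:
Center: (-5, 12, -7). Add each direction:
  D0: (-5, 12, -7) + (1, -1, 0) = (-4, 11, -7)
  D1: (-5, 12, -7) + (1, 0, -1) = (-4, 12, -8)
  D2: (-5, 12, -7) + (0, 1, -1) = (-5, 13, -8)
  D3: (-5, 12, -7) + (-1, 1, 0) = (-6, 13, -7)
  D4: (-5, 12, -7) + (-1, 0, 1) = (-6, 12, -6)
  D5: (-5, 12, -7) + (0, -1, 1) = (-5, 11, -6)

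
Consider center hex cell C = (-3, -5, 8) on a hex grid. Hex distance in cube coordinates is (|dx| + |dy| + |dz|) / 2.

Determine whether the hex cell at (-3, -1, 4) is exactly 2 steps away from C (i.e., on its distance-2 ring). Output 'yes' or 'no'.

Answer: no

Derivation:
|px - cx| = |-3 - (-3)| = 0
|py - cy| = |-1 - (-5)| = 4
|pz - cz| = |4 - 8| = 4
distance = (0+4+4)/2 = 8/2 = 4
radius = 2; distance != radius -> no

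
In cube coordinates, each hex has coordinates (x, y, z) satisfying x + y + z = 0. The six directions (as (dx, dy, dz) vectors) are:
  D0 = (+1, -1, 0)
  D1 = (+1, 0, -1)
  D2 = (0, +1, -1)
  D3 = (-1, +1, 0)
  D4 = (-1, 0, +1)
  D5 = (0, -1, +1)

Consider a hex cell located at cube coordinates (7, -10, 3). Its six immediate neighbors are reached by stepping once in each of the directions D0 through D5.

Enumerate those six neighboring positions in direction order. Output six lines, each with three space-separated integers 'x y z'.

Answer: 8 -11 3
8 -10 2
7 -9 2
6 -9 3
6 -10 4
7 -11 4

Derivation:
Center: (7, -10, 3). Add each direction:
  D0: (7, -10, 3) + (1, -1, 0) = (8, -11, 3)
  D1: (7, -10, 3) + (1, 0, -1) = (8, -10, 2)
  D2: (7, -10, 3) + (0, 1, -1) = (7, -9, 2)
  D3: (7, -10, 3) + (-1, 1, 0) = (6, -9, 3)
  D4: (7, -10, 3) + (-1, 0, 1) = (6, -10, 4)
  D5: (7, -10, 3) + (0, -1, 1) = (7, -11, 4)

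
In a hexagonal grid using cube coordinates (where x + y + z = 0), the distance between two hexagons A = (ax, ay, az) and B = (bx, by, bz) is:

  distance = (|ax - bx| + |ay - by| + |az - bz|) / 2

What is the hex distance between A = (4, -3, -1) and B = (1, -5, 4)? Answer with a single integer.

|ax - bx| = |4 - 1| = 3
|ay - by| = |-3 - (-5)| = 2
|az - bz| = |-1 - 4| = 5
distance = (3 + 2 + 5) / 2 = 10 / 2 = 5

Answer: 5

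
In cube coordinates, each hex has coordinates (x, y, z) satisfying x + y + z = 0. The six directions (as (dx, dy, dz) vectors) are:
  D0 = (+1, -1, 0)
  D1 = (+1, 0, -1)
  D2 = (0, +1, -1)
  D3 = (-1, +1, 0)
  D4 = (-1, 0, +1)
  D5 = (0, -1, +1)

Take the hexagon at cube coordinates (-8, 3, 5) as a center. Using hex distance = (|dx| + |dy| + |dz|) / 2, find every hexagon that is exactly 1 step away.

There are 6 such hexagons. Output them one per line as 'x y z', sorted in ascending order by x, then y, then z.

Walk ring at distance 1 from (-8, 3, 5):
Start at center + D4*1 = (-9, 3, 6)
  hex 0: (-9, 3, 6)
  hex 1: (-8, 2, 6)
  hex 2: (-7, 2, 5)
  hex 3: (-7, 3, 4)
  hex 4: (-8, 4, 4)
  hex 5: (-9, 4, 5)
Sorted: 6 hexes.

Answer: -9 3 6
-9 4 5
-8 2 6
-8 4 4
-7 2 5
-7 3 4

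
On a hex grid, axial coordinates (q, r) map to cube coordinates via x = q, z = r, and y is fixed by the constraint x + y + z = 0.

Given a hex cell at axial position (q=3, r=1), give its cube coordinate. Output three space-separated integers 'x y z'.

Answer: 3 -4 1

Derivation:
x = q = 3
z = r = 1
y = -x - z = -(3) - (1) = -4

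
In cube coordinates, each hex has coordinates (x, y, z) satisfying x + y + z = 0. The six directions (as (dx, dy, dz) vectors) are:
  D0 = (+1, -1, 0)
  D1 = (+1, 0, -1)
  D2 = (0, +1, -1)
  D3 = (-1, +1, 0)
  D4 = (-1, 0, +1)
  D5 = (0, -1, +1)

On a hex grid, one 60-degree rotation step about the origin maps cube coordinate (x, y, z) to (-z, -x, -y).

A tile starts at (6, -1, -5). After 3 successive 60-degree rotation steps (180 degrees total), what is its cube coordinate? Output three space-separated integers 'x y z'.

Start: (6, -1, -5)
Step 1: (6, -1, -5) -> (-(-5), -(6), -(-1)) = (5, -6, 1)
Step 2: (5, -6, 1) -> (-(1), -(5), -(-6)) = (-1, -5, 6)
Step 3: (-1, -5, 6) -> (-(6), -(-1), -(-5)) = (-6, 1, 5)

Answer: -6 1 5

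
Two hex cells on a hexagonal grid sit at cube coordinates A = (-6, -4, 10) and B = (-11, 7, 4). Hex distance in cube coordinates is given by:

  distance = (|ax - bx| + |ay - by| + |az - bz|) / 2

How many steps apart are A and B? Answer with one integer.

|ax - bx| = |-6 - (-11)| = 5
|ay - by| = |-4 - 7| = 11
|az - bz| = |10 - 4| = 6
distance = (5 + 11 + 6) / 2 = 22 / 2 = 11

Answer: 11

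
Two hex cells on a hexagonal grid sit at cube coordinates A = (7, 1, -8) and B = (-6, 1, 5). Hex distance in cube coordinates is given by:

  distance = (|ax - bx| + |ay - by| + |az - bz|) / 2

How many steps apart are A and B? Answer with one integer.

Answer: 13

Derivation:
|ax - bx| = |7 - (-6)| = 13
|ay - by| = |1 - 1| = 0
|az - bz| = |-8 - 5| = 13
distance = (13 + 0 + 13) / 2 = 26 / 2 = 13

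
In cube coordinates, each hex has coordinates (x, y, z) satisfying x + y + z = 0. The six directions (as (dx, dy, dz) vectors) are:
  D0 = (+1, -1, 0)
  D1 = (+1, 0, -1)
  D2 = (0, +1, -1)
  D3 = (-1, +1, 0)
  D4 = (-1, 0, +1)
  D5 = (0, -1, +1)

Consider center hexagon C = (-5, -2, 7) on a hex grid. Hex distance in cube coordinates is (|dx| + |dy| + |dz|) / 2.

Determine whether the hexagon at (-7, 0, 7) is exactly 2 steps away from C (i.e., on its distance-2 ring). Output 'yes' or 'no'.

|px - cx| = |-7 - (-5)| = 2
|py - cy| = |0 - (-2)| = 2
|pz - cz| = |7 - 7| = 0
distance = (2+2+0)/2 = 4/2 = 2
radius = 2; distance == radius -> yes

Answer: yes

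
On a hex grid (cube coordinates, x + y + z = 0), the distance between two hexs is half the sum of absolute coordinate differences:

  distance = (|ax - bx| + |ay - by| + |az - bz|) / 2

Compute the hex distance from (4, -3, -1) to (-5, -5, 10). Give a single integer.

|ax - bx| = |4 - (-5)| = 9
|ay - by| = |-3 - (-5)| = 2
|az - bz| = |-1 - 10| = 11
distance = (9 + 2 + 11) / 2 = 22 / 2 = 11

Answer: 11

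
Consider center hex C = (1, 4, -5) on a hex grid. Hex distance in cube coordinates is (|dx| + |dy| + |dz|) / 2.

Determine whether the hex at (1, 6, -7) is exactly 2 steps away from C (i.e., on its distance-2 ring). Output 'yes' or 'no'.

|px - cx| = |1 - 1| = 0
|py - cy| = |6 - 4| = 2
|pz - cz| = |-7 - (-5)| = 2
distance = (0+2+2)/2 = 4/2 = 2
radius = 2; distance == radius -> yes

Answer: yes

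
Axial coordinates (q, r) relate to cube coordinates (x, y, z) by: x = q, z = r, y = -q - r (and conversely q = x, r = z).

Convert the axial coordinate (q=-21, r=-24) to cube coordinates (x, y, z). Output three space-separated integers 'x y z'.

x = q = -21
z = r = -24
y = -x - z = -(-21) - (-24) = 45

Answer: -21 45 -24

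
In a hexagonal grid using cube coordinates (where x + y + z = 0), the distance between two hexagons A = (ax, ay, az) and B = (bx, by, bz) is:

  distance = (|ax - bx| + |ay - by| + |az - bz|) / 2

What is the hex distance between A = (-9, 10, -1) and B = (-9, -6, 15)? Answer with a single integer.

Answer: 16

Derivation:
|ax - bx| = |-9 - (-9)| = 0
|ay - by| = |10 - (-6)| = 16
|az - bz| = |-1 - 15| = 16
distance = (0 + 16 + 16) / 2 = 32 / 2 = 16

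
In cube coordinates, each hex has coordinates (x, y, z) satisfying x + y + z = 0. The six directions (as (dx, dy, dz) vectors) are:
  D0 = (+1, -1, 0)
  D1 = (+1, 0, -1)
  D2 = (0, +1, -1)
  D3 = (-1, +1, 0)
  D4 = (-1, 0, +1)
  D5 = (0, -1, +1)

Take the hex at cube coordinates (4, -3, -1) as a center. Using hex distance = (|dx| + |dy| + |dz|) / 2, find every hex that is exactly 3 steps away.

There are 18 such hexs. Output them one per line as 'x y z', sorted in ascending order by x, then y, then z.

Walk ring at distance 3 from (4, -3, -1):
Start at center + D4*3 = (1, -3, 2)
  hex 0: (1, -3, 2)
  hex 1: (2, -4, 2)
  hex 2: (3, -5, 2)
  hex 3: (4, -6, 2)
  hex 4: (5, -6, 1)
  hex 5: (6, -6, 0)
  hex 6: (7, -6, -1)
  hex 7: (7, -5, -2)
  hex 8: (7, -4, -3)
  hex 9: (7, -3, -4)
  hex 10: (6, -2, -4)
  hex 11: (5, -1, -4)
  hex 12: (4, 0, -4)
  hex 13: (3, 0, -3)
  hex 14: (2, 0, -2)
  hex 15: (1, 0, -1)
  hex 16: (1, -1, 0)
  hex 17: (1, -2, 1)
Sorted: 18 hexes.

Answer: 1 -3 2
1 -2 1
1 -1 0
1 0 -1
2 -4 2
2 0 -2
3 -5 2
3 0 -3
4 -6 2
4 0 -4
5 -6 1
5 -1 -4
6 -6 0
6 -2 -4
7 -6 -1
7 -5 -2
7 -4 -3
7 -3 -4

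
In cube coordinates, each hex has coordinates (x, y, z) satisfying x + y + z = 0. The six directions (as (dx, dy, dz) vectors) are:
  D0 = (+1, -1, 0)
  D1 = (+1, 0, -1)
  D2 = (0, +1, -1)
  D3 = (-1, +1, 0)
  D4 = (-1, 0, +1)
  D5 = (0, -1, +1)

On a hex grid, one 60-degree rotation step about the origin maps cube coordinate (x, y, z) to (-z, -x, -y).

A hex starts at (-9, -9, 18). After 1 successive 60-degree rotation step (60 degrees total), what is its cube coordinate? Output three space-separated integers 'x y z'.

Start: (-9, -9, 18)
Step 1: (-9, -9, 18) -> (-(18), -(-9), -(-9)) = (-18, 9, 9)

Answer: -18 9 9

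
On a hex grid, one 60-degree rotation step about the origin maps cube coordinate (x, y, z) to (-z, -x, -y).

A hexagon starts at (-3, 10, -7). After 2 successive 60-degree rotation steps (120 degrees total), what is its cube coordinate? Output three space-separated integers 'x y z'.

Start: (-3, 10, -7)
Step 1: (-3, 10, -7) -> (-(-7), -(-3), -(10)) = (7, 3, -10)
Step 2: (7, 3, -10) -> (-(-10), -(7), -(3)) = (10, -7, -3)

Answer: 10 -7 -3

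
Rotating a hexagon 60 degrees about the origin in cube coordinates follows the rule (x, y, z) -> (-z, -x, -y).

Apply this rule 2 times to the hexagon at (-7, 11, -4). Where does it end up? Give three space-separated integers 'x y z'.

Answer: 11 -4 -7

Derivation:
Start: (-7, 11, -4)
Step 1: (-7, 11, -4) -> (-(-4), -(-7), -(11)) = (4, 7, -11)
Step 2: (4, 7, -11) -> (-(-11), -(4), -(7)) = (11, -4, -7)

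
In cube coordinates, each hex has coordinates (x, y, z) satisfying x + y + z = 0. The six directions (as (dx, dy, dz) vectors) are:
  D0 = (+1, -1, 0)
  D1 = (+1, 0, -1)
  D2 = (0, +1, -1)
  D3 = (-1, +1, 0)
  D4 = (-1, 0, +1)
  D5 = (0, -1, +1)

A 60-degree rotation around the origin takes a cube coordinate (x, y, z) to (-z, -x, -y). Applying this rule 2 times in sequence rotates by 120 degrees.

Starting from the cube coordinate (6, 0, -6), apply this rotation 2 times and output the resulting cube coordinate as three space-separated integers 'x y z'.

Start: (6, 0, -6)
Step 1: (6, 0, -6) -> (-(-6), -(6), -(0)) = (6, -6, 0)
Step 2: (6, -6, 0) -> (-(0), -(6), -(-6)) = (0, -6, 6)

Answer: 0 -6 6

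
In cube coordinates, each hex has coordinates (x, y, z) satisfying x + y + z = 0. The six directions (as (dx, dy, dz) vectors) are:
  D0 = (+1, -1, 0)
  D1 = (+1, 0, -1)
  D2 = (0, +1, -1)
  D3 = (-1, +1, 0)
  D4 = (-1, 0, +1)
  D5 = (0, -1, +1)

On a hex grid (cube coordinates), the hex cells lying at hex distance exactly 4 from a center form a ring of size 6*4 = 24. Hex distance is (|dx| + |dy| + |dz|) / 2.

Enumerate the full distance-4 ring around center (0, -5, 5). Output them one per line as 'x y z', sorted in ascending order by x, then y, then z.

Walk ring at distance 4 from (0, -5, 5):
Start at center + D4*4 = (-4, -5, 9)
  hex 0: (-4, -5, 9)
  hex 1: (-3, -6, 9)
  hex 2: (-2, -7, 9)
  hex 3: (-1, -8, 9)
  hex 4: (0, -9, 9)
  hex 5: (1, -9, 8)
  hex 6: (2, -9, 7)
  hex 7: (3, -9, 6)
  hex 8: (4, -9, 5)
  hex 9: (4, -8, 4)
  hex 10: (4, -7, 3)
  hex 11: (4, -6, 2)
  hex 12: (4, -5, 1)
  hex 13: (3, -4, 1)
  hex 14: (2, -3, 1)
  hex 15: (1, -2, 1)
  hex 16: (0, -1, 1)
  hex 17: (-1, -1, 2)
  hex 18: (-2, -1, 3)
  hex 19: (-3, -1, 4)
  hex 20: (-4, -1, 5)
  hex 21: (-4, -2, 6)
  hex 22: (-4, -3, 7)
  hex 23: (-4, -4, 8)
Sorted: 24 hexes.

Answer: -4 -5 9
-4 -4 8
-4 -3 7
-4 -2 6
-4 -1 5
-3 -6 9
-3 -1 4
-2 -7 9
-2 -1 3
-1 -8 9
-1 -1 2
0 -9 9
0 -1 1
1 -9 8
1 -2 1
2 -9 7
2 -3 1
3 -9 6
3 -4 1
4 -9 5
4 -8 4
4 -7 3
4 -6 2
4 -5 1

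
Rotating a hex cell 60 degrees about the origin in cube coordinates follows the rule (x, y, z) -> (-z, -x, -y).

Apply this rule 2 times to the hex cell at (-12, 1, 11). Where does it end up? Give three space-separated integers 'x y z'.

Answer: 1 11 -12

Derivation:
Start: (-12, 1, 11)
Step 1: (-12, 1, 11) -> (-(11), -(-12), -(1)) = (-11, 12, -1)
Step 2: (-11, 12, -1) -> (-(-1), -(-11), -(12)) = (1, 11, -12)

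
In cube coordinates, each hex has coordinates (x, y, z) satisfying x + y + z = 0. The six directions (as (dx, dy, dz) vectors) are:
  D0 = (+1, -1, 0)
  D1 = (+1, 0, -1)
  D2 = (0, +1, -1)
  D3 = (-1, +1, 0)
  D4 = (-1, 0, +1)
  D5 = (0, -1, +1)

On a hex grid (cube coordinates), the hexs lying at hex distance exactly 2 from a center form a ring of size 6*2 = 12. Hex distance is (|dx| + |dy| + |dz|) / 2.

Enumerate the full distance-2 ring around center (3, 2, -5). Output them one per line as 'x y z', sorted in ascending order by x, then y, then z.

Walk ring at distance 2 from (3, 2, -5):
Start at center + D4*2 = (1, 2, -3)
  hex 0: (1, 2, -3)
  hex 1: (2, 1, -3)
  hex 2: (3, 0, -3)
  hex 3: (4, 0, -4)
  hex 4: (5, 0, -5)
  hex 5: (5, 1, -6)
  hex 6: (5, 2, -7)
  hex 7: (4, 3, -7)
  hex 8: (3, 4, -7)
  hex 9: (2, 4, -6)
  hex 10: (1, 4, -5)
  hex 11: (1, 3, -4)
Sorted: 12 hexes.

Answer: 1 2 -3
1 3 -4
1 4 -5
2 1 -3
2 4 -6
3 0 -3
3 4 -7
4 0 -4
4 3 -7
5 0 -5
5 1 -6
5 2 -7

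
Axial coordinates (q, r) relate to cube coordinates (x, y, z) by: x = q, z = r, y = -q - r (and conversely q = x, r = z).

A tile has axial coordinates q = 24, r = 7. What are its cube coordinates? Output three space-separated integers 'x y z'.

Answer: 24 -31 7

Derivation:
x = q = 24
z = r = 7
y = -x - z = -(24) - (7) = -31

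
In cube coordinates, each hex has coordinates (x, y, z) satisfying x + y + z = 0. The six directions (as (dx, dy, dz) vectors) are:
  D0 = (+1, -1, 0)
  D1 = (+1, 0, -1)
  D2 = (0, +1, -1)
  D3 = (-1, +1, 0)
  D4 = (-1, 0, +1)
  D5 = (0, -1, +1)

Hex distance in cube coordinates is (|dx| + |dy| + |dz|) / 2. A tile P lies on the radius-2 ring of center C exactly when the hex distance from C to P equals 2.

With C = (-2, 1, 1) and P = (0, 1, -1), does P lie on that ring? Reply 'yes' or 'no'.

|px - cx| = |0 - (-2)| = 2
|py - cy| = |1 - 1| = 0
|pz - cz| = |-1 - 1| = 2
distance = (2+0+2)/2 = 4/2 = 2
radius = 2; distance == radius -> yes

Answer: yes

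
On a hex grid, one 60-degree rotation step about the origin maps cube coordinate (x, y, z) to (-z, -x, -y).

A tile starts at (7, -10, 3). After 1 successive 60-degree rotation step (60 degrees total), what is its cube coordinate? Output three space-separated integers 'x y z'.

Answer: -3 -7 10

Derivation:
Start: (7, -10, 3)
Step 1: (7, -10, 3) -> (-(3), -(7), -(-10)) = (-3, -7, 10)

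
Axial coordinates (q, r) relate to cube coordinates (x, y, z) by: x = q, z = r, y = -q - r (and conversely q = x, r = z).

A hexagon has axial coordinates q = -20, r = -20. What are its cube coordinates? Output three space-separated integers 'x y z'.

x = q = -20
z = r = -20
y = -x - z = -(-20) - (-20) = 40

Answer: -20 40 -20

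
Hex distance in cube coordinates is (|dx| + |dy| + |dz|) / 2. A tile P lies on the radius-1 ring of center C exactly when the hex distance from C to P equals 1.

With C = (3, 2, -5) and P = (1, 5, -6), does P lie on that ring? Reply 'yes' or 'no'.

|px - cx| = |1 - 3| = 2
|py - cy| = |5 - 2| = 3
|pz - cz| = |-6 - (-5)| = 1
distance = (2+3+1)/2 = 6/2 = 3
radius = 1; distance != radius -> no

Answer: no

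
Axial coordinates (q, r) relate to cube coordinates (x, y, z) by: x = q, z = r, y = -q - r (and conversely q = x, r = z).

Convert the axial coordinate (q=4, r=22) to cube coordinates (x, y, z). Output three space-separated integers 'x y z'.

Answer: 4 -26 22

Derivation:
x = q = 4
z = r = 22
y = -x - z = -(4) - (22) = -26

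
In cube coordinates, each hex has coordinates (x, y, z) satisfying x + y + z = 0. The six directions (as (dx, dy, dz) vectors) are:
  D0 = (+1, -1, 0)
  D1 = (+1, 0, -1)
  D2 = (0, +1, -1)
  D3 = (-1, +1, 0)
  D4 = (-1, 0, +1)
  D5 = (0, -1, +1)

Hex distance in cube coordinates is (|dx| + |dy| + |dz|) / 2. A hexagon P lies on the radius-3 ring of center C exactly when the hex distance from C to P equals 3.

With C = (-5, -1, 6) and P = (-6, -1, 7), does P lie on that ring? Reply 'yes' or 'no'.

|px - cx| = |-6 - (-5)| = 1
|py - cy| = |-1 - (-1)| = 0
|pz - cz| = |7 - 6| = 1
distance = (1+0+1)/2 = 2/2 = 1
radius = 3; distance != radius -> no

Answer: no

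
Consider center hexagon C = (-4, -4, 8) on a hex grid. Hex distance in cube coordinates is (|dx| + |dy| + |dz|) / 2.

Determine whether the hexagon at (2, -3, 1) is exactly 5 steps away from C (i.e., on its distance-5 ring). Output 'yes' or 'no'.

|px - cx| = |2 - (-4)| = 6
|py - cy| = |-3 - (-4)| = 1
|pz - cz| = |1 - 8| = 7
distance = (6+1+7)/2 = 14/2 = 7
radius = 5; distance != radius -> no

Answer: no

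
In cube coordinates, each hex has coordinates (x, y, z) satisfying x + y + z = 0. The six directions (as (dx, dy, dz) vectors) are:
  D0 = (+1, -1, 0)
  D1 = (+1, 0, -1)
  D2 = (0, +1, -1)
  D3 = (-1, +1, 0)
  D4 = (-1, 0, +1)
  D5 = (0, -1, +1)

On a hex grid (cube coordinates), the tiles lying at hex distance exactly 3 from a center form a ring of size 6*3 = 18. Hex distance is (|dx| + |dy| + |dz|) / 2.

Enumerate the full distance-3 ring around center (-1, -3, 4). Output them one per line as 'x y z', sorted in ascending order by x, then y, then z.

Answer: -4 -3 7
-4 -2 6
-4 -1 5
-4 0 4
-3 -4 7
-3 0 3
-2 -5 7
-2 0 2
-1 -6 7
-1 0 1
0 -6 6
0 -1 1
1 -6 5
1 -2 1
2 -6 4
2 -5 3
2 -4 2
2 -3 1

Derivation:
Walk ring at distance 3 from (-1, -3, 4):
Start at center + D4*3 = (-4, -3, 7)
  hex 0: (-4, -3, 7)
  hex 1: (-3, -4, 7)
  hex 2: (-2, -5, 7)
  hex 3: (-1, -6, 7)
  hex 4: (0, -6, 6)
  hex 5: (1, -6, 5)
  hex 6: (2, -6, 4)
  hex 7: (2, -5, 3)
  hex 8: (2, -4, 2)
  hex 9: (2, -3, 1)
  hex 10: (1, -2, 1)
  hex 11: (0, -1, 1)
  hex 12: (-1, 0, 1)
  hex 13: (-2, 0, 2)
  hex 14: (-3, 0, 3)
  hex 15: (-4, 0, 4)
  hex 16: (-4, -1, 5)
  hex 17: (-4, -2, 6)
Sorted: 18 hexes.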